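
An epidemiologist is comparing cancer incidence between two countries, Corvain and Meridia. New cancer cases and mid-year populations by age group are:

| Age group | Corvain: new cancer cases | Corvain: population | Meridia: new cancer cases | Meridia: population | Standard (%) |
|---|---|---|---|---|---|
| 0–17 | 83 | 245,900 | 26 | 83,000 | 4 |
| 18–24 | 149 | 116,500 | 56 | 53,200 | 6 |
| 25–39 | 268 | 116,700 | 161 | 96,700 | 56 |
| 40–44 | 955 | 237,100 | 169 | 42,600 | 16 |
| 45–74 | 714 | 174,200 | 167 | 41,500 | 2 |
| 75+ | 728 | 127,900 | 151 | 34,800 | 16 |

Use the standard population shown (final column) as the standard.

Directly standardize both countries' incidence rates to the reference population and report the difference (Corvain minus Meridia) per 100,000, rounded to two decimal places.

Age-specific rates per 100,000 for Corvain: 33.75, 127.90, 229.65, 402.78, 409.87, 569.19.
For Meridia: 31.33, 105.26, 166.49, 396.71, 402.41, 433.91.
Standard weights: 0.04, 0.06, 0.56, 0.16, 0.02, 0.16.
Corvain: 0.0400×33.75 + 0.0600×127.90 + 0.5600×229.65 + 0.1600×402.78 + 0.0200×409.87 + 0.1600×569.19 = 301.3412 per 100,000.
Meridia: 0.0400×31.33 + 0.0600×105.26 + 0.5600×166.49 + 0.1600×396.71 + 0.0200×402.41 + 0.1600×433.91 = 241.7533 per 100,000.
Difference = 301.3412 − 241.7533 = 59.5879.

59.59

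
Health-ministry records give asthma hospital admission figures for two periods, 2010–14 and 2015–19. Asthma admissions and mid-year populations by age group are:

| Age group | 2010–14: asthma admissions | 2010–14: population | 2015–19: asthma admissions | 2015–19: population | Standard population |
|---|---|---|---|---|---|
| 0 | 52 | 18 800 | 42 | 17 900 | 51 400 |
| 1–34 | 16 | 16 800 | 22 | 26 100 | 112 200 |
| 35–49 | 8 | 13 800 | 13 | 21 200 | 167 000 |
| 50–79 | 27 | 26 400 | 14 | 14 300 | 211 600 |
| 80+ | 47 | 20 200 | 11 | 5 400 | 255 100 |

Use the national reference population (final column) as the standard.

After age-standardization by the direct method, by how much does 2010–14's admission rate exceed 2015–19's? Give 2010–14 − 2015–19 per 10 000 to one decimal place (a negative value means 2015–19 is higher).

Age-specific rates per 10 000 for 2010–14: 27.66, 9.52, 5.80, 10.23, 23.27.
For 2015–19: 23.46, 8.43, 6.13, 9.79, 20.37.
Standard total = 797 300; weights = 0.0645, 0.1407, 0.2095, 0.2654, 0.3200.
2010–14: 0.0645×27.66 + 0.1407×9.52 + 0.2095×5.80 + 0.2654×10.23 + 0.3200×23.27 = 14.4964 per 10 000.
2015–19: 0.0645×23.46 + 0.1407×8.43 + 0.2095×6.13 + 0.2654×9.79 + 0.3200×20.37 = 13.0991 per 10 000.
Difference = 14.4964 − 13.0991 = 1.3973.

1.4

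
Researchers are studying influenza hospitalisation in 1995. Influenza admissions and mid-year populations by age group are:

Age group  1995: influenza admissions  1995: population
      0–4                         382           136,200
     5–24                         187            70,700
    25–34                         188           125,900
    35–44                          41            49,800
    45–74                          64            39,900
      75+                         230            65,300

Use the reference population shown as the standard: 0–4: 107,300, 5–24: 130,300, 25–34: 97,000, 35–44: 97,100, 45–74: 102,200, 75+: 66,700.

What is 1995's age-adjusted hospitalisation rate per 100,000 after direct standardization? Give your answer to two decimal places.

211.33

Age-specific rates per 100,000 for 1995: 280.47, 264.50, 149.32, 82.33, 160.40, 352.22.
Standard total = 600,600; weights = 0.1787, 0.2169, 0.1615, 0.1617, 0.1702, 0.1111.
Standardized rate: 0.1787×280.47 + 0.2169×264.50 + 0.1615×149.32 + 0.1617×82.33 + 0.1702×160.40 + 0.1111×352.22 = 211.3275 per 100,000.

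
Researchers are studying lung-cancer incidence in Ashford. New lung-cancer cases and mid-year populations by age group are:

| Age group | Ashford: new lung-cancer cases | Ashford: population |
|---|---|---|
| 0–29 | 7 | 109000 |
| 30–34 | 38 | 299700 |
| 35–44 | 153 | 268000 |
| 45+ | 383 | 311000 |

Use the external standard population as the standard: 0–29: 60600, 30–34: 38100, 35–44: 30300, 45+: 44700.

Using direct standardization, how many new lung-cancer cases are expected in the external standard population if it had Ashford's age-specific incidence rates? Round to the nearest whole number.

Age-specific rates per 100000 for Ashford: 6.42, 12.68, 57.09, 123.15.
Expected new lung-cancer cases = Σ (standard pop × age-specific rate ÷ 100000)
= 60600×6.42/100000 + 38100×12.68/100000 + 30300×57.09/100000 + 44700×123.15/100000
= 3.89 + 4.83 + 17.30 + 55.05 = 81.07.

81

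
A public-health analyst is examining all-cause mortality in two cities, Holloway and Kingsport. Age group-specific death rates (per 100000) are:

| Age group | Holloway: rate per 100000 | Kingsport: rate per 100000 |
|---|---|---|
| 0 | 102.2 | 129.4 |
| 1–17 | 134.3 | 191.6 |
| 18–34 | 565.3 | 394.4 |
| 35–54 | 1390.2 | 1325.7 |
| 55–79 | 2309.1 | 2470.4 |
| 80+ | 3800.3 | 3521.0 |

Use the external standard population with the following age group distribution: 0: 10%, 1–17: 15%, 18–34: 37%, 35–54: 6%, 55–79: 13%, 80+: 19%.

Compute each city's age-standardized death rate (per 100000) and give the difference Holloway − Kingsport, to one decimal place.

Standard weights: 0.10, 0.15, 0.37, 0.06, 0.13, 0.19.
Holloway: 0.1000×102.2 + 0.1500×134.3 + 0.3700×565.3 + 0.0600×1390.2 + 0.1300×2309.1 + 0.1900×3800.3 = 1345.1780 per 100000.
Kingsport: 0.1000×129.4 + 0.1500×191.6 + 0.3700×394.4 + 0.0600×1325.7 + 0.1300×2470.4 + 0.1900×3521.0 = 1257.2920 per 100000.
Difference = 1345.1780 − 1257.2920 = 87.8860.

87.9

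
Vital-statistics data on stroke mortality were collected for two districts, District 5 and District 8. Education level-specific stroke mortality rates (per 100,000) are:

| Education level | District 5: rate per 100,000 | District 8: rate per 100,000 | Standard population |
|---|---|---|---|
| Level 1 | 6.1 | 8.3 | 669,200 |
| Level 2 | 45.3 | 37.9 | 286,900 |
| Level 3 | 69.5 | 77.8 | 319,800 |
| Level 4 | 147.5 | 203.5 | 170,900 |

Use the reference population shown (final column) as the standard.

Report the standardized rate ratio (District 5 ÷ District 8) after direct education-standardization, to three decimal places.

Standard total = 1,446,800; weights = 0.4625, 0.1983, 0.2210, 0.1181.
District 5: 0.4625×6.1 + 0.1983×45.3 + 0.2210×69.5 + 0.1181×147.5 = 44.5898 per 100,000.
District 8: 0.4625×8.3 + 0.1983×37.9 + 0.2210×77.8 + 0.1181×203.5 = 52.5895 per 100,000.
Ratio = 44.5898 ÷ 52.5895 = 0.84788.

0.848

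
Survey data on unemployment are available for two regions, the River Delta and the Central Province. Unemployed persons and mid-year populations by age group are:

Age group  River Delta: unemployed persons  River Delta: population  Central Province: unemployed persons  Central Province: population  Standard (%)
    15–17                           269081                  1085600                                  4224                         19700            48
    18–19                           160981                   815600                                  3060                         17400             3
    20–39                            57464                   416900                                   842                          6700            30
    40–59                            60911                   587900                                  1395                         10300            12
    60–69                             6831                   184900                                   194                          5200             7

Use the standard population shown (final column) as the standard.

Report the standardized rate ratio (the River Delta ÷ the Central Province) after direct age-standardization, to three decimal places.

Age-specific rates per 1000 for the River Delta: 247.864, 197.377, 137.836, 103.608, 36.944.
For the Central Province: 214.416, 175.862, 125.672, 135.437, 37.308.
Standard weights: 0.48, 0.03, 0.30, 0.12, 0.07.
The River Delta: 0.4800×247.864 + 0.0300×197.377 + 0.3000×137.836 + 0.1200×103.608 + 0.0700×36.944 = 181.2659 per 1000.
The Central Province: 0.4800×214.416 + 0.0300×175.862 + 0.3000×125.672 + 0.1200×135.437 + 0.0700×37.308 = 164.7611 per 1000.
Ratio = 181.2659 ÷ 164.7611 = 1.10017.

1.100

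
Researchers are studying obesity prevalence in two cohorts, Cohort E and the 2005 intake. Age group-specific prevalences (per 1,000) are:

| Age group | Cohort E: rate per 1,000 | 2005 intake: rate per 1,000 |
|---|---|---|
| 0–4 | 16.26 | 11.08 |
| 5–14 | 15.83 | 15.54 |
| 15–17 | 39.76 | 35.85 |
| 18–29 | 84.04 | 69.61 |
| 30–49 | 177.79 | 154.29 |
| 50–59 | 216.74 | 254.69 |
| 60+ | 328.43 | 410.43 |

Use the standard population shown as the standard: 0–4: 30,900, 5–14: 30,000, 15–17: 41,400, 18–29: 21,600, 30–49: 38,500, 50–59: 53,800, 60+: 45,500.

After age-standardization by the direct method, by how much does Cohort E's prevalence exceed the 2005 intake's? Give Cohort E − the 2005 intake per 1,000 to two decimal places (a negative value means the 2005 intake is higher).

-16.15

Standard total = 261,700; weights = 0.1181, 0.1146, 0.1582, 0.0825, 0.1471, 0.2056, 0.1739.
Cohort E: 0.1181×16.26 + 0.1146×15.83 + 0.1582×39.76 + 0.0825×84.04 + 0.1471×177.79 + 0.2056×216.74 + 0.1739×328.43 = 144.7755 per 1,000.
The 2005 intake: 0.1181×11.08 + 0.1146×15.54 + 0.1582×35.85 + 0.0825×69.61 + 0.1471×154.29 + 0.2056×254.69 + 0.1739×410.43 = 160.9224 per 1,000.
Difference = 144.7755 − 160.9224 = -16.1469.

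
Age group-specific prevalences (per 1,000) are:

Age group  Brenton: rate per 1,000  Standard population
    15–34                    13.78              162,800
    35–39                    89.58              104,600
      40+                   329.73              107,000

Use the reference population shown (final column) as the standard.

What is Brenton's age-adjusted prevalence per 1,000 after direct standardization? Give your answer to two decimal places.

125.25

Standard total = 374,400; weights = 0.4348, 0.2794, 0.2858.
Standardized rate: 0.4348×13.78 + 0.2794×89.58 + 0.2858×329.73 = 125.2526 per 1,000.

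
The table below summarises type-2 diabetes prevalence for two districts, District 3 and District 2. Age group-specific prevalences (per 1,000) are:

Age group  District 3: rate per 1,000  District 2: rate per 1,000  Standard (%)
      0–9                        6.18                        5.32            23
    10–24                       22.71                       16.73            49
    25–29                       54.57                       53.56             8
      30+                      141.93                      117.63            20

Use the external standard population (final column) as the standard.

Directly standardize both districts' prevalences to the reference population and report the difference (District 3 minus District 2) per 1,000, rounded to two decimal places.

Standard weights: 0.23, 0.49, 0.08, 0.20.
District 3: 0.2300×6.18 + 0.4900×22.71 + 0.0800×54.57 + 0.2000×141.93 = 45.3009 per 1,000.
District 2: 0.2300×5.32 + 0.4900×16.73 + 0.0800×53.56 + 0.2000×117.63 = 37.2321 per 1,000.
Difference = 45.3009 − 37.2321 = 8.0688.

8.07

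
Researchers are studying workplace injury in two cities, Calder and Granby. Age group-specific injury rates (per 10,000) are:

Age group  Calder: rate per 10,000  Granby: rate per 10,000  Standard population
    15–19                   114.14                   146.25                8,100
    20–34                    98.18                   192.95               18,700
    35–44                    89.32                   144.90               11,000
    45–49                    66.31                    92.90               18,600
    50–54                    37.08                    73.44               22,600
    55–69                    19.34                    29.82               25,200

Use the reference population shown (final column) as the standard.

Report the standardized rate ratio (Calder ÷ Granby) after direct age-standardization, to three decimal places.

Standard total = 104,200; weights = 0.0777, 0.1795, 0.1056, 0.1785, 0.2169, 0.2418.
Calder: 0.0777×114.14 + 0.1795×98.18 + 0.1056×89.32 + 0.1785×66.31 + 0.2169×37.08 + 0.2418×19.34 = 60.4776 per 10,000.
Granby: 0.0777×146.25 + 0.1795×192.95 + 0.1056×144.90 + 0.1785×92.90 + 0.2169×73.44 + 0.2418×29.82 = 101.0157 per 10,000.
Ratio = 60.4776 ÷ 101.0157 = 0.59869.

0.599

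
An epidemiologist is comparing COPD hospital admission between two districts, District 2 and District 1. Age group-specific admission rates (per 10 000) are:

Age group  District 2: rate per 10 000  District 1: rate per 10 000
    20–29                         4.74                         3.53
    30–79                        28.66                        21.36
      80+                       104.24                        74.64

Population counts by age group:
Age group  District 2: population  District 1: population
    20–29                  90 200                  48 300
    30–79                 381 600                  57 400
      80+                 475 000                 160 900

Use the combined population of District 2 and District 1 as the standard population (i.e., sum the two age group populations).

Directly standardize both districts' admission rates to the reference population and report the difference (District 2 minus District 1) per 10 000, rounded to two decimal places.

18.29

Combined standard total = 1 213 400; weights = 0.1141, 0.3618, 0.5241.
District 2: 0.1141×4.74 + 0.3618×28.66 + 0.5241×104.24 = 65.5385 per 10 000.
District 1: 0.1141×3.53 + 0.3618×21.36 + 0.5241×74.64 = 47.2470 per 10 000.
Difference = 65.5385 − 47.2470 = 18.2915.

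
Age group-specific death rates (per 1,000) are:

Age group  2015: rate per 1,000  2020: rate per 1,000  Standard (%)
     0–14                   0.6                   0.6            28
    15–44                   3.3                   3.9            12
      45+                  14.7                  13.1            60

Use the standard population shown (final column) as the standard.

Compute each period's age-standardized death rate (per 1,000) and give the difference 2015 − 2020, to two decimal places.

Standard weights: 0.28, 0.12, 0.60.
2015: 0.2800×0.6 + 0.1200×3.3 + 0.6000×14.7 = 9.3840 per 1,000.
2020: 0.2800×0.6 + 0.1200×3.9 + 0.6000×13.1 = 8.4960 per 1,000.
Difference = 9.3840 − 8.4960 = 0.8880.

0.89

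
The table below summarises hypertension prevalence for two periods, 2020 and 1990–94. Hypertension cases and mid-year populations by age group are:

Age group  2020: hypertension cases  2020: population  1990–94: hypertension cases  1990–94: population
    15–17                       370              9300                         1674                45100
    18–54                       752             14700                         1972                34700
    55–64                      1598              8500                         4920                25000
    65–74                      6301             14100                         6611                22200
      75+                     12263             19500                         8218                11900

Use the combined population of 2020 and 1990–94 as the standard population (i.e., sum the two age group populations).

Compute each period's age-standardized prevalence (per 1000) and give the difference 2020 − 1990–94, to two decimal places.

Age-specific rates per 1000 for 2020: 39.785, 51.156, 188.000, 446.879, 628.872.
For 1990–94: 37.118, 56.830, 196.800, 297.793, 690.588.
Combined standard total = 205000; weights = 0.2654, 0.2410, 0.1634, 0.1771, 0.1532.
2020: 0.2654×39.785 + 0.2410×51.156 + 0.1634×188.000 + 0.1771×446.879 + 0.1532×628.872 = 229.0621 per 1000.
1990–94: 0.2654×37.118 + 0.2410×56.830 + 0.1634×196.800 + 0.1771×297.793 + 0.1532×690.588 = 214.2134 per 1000.
Difference = 229.0621 − 214.2134 = 14.8487.

14.85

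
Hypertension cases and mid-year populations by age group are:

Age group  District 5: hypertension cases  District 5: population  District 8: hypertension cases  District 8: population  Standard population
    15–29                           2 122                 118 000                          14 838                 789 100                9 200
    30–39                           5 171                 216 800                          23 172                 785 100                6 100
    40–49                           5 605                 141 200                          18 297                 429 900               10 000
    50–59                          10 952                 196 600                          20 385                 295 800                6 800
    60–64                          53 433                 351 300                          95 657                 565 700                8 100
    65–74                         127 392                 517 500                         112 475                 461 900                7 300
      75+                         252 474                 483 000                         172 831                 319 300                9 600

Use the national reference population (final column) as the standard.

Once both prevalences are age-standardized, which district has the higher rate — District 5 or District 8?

District 8

Age-specific rates per 1 000 for District 5: 17.983, 23.851, 39.695, 55.707, 152.101, 246.168, 522.720.
For District 8: 18.804, 29.515, 42.561, 68.915, 169.095, 243.505, 541.281.
Standard total = 57 100; weights = 0.1611, 0.1068, 0.1751, 0.1191, 0.1419, 0.1278, 0.1681.
District 5: 0.1611×17.983 + 0.1068×23.851 + 0.1751×39.695 + 0.1191×55.707 + 0.1419×152.101 + 0.1278×246.168 + 0.1681×522.720 = 159.9625 per 1 000.
District 8: 0.1611×18.804 + 0.1068×29.515 + 0.1751×42.561 + 0.1191×68.915 + 0.1419×169.095 + 0.1278×243.505 + 0.1681×541.281 = 167.9653 per 1 000.
The crude rates (225.82 vs 125.49) would put District 5 higher, but that reflects its age composition; once standardized to a common age structure, District 8 has the higher underlying rate.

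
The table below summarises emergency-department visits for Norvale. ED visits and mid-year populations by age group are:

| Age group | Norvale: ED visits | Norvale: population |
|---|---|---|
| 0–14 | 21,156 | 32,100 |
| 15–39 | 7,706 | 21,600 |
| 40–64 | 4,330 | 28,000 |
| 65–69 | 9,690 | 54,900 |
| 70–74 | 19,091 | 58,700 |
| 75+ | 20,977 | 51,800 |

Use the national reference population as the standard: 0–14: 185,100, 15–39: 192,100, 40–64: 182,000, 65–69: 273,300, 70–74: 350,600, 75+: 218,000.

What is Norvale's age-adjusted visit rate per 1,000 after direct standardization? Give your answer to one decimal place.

334.9

Age-specific rates per 1,000 for Norvale: 659.065, 356.759, 154.643, 176.503, 325.230, 404.961.
Standard total = 1,401,100; weights = 0.1321, 0.1371, 0.1299, 0.1951, 0.2502, 0.1556.
Standardized rate: 0.1321×659.065 + 0.1371×356.759 + 0.1299×154.643 + 0.1951×176.503 + 0.2502×325.230 + 0.1556×404.961 = 334.8918 per 1,000.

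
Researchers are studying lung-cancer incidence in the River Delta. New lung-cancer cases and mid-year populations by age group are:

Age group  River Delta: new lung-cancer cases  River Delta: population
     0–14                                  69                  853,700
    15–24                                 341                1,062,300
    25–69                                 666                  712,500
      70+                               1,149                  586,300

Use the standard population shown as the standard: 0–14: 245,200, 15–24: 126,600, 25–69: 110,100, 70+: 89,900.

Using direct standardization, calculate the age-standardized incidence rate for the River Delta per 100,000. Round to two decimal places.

59.38

Age-specific rates per 100,000 for the River Delta: 8.08, 32.10, 93.47, 195.97.
Standard total = 571,800; weights = 0.4288, 0.2214, 0.1925, 0.1572.
Standardized rate: 0.4288×8.08 + 0.2214×32.10 + 0.1925×93.47 + 0.1572×195.97 = 59.3831 per 100,000.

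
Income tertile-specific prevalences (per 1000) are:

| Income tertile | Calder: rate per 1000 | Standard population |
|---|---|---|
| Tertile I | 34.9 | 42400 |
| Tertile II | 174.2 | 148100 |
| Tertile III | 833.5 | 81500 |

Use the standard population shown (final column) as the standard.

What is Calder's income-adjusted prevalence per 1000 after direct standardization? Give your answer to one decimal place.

Standard total = 272000; weights = 0.1559, 0.5445, 0.2996.
Standardized rate: 0.1559×34.9 + 0.5445×174.2 + 0.2996×833.5 = 350.0332 per 1000.

350.0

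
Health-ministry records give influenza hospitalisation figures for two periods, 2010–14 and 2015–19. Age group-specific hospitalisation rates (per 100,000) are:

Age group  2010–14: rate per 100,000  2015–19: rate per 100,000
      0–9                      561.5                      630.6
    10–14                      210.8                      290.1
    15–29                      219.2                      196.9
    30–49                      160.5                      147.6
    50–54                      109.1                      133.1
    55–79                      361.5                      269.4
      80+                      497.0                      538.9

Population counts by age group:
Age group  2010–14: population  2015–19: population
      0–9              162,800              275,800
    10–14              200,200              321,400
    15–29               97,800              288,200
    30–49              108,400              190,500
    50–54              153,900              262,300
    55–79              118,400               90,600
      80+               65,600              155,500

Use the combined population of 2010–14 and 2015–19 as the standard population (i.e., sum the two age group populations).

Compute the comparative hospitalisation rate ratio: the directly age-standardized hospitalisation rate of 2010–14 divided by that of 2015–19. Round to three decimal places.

0.924

Combined standard total = 2,491,400; weights = 0.1760, 0.2094, 0.1549, 0.1200, 0.1671, 0.0839, 0.0887.
2010–14: 0.1760×561.5 + 0.2094×210.8 + 0.1549×219.2 + 0.1200×160.5 + 0.1671×109.1 + 0.0839×361.5 + 0.0887×497.0 = 288.8574 per 100,000.
2015–19: 0.1760×630.6 + 0.2094×290.1 + 0.1549×196.9 + 0.1200×147.6 + 0.1671×133.1 + 0.0839×269.4 + 0.0887×538.9 = 312.6234 per 100,000.
Ratio = 288.8574 ÷ 312.6234 = 0.92398.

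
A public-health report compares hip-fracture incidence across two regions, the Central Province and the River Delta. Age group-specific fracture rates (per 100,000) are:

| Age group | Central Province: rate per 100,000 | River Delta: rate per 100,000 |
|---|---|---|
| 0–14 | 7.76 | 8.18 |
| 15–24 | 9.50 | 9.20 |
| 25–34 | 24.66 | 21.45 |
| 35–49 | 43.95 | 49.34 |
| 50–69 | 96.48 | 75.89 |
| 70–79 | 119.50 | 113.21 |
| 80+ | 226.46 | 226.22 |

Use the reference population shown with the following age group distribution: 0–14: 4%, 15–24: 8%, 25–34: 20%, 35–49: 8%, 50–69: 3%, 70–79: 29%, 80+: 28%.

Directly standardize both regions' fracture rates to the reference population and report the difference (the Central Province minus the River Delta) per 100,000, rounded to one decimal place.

Standard weights: 0.04, 0.08, 0.20, 0.08, 0.03, 0.29, 0.28.
The Central Province: 0.0400×7.76 + 0.0800×9.50 + 0.2000×24.66 + 0.0800×43.95 + 0.0300×96.48 + 0.2900×119.50 + 0.2800×226.46 = 110.4766 per 100,000.
The River Delta: 0.0400×8.18 + 0.0800×9.20 + 0.2000×21.45 + 0.0800×49.34 + 0.0300×75.89 + 0.2900×113.21 + 0.2800×226.22 = 107.7496 per 100,000.
Difference = 110.4766 − 107.7496 = 2.7270.

2.7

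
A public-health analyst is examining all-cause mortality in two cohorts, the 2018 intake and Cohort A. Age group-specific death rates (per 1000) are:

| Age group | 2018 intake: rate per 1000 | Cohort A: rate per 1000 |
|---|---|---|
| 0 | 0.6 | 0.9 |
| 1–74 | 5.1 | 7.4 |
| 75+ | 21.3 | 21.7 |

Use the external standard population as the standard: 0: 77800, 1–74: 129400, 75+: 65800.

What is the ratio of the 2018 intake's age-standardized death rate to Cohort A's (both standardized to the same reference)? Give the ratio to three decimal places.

Standard total = 273000; weights = 0.2850, 0.4740, 0.2410.
The 2018 intake: 0.2850×0.6 + 0.4740×5.1 + 0.2410×21.3 = 7.7222 per 1000.
Cohort A: 0.2850×0.9 + 0.4740×7.4 + 0.2410×21.7 = 8.9943 per 1000.
Ratio = 7.7222 ÷ 8.9943 = 0.85857.

0.859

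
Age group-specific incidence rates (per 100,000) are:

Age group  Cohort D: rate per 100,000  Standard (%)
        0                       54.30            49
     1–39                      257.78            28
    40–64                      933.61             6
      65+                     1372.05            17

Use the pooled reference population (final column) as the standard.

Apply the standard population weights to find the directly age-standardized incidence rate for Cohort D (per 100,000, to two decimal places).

388.05

Standard weights: 0.49, 0.28, 0.06, 0.17.
Standardized rate: 0.4900×54.30 + 0.2800×257.78 + 0.0600×933.61 + 0.1700×1372.05 = 388.0505 per 100,000.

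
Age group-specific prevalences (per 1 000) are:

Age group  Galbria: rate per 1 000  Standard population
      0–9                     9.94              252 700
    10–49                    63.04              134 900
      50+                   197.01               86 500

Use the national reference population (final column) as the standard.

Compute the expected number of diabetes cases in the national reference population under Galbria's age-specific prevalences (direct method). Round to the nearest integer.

Expected diabetes cases = Σ (standard pop × age-specific rate ÷ 1 000)
= 252 700×9.94/1 000 + 134 900×63.04/1 000 + 86 500×197.01/1 000
= 2511.84 + 8504.10 + 17041.37 = 28057.30.

28057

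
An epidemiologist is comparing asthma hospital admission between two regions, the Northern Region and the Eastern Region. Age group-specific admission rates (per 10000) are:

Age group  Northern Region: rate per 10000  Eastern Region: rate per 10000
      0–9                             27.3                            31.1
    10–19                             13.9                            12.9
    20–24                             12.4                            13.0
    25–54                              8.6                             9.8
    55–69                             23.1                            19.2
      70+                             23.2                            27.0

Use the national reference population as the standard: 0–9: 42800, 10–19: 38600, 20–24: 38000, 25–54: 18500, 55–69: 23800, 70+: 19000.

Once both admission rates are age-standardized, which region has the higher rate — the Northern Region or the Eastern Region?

Eastern Region

Standard total = 180700; weights = 0.2369, 0.2136, 0.2103, 0.1024, 0.1317, 0.1051.
The Northern Region: 0.2369×27.3 + 0.2136×13.9 + 0.2103×12.4 + 0.1024×8.6 + 0.1317×23.1 + 0.1051×23.2 = 18.4054 per 10000.
The Eastern Region: 0.2369×31.1 + 0.2136×12.9 + 0.2103×13.0 + 0.1024×9.8 + 0.1317×19.2 + 0.1051×27.0 = 19.2268 per 10000.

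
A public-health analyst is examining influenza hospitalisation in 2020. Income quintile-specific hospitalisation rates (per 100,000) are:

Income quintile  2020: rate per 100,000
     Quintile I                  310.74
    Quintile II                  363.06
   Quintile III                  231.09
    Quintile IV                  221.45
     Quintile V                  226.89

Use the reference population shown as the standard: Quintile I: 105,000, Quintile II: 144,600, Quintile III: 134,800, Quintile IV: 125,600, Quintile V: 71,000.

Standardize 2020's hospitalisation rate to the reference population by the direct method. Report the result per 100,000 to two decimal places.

275.73

Standard total = 581,000; weights = 0.1807, 0.2489, 0.2320, 0.2162, 0.1222.
Standardized rate: 0.1807×310.74 + 0.2489×363.06 + 0.2320×231.09 + 0.2162×221.45 + 0.1222×226.89 = 275.7322 per 100,000.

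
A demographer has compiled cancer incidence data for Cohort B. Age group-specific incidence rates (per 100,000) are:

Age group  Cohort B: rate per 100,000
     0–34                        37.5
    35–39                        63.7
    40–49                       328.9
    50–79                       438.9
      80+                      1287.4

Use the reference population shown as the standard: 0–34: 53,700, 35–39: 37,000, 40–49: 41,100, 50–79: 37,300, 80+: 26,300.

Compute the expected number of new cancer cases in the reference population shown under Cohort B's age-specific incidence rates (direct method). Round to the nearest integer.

681

Expected new cancer cases = Σ (standard pop × age-specific rate ÷ 100,000)
= 53,700×37.5/100,000 + 37,000×63.7/100,000 + 41,100×328.9/100,000 + 37,300×438.9/100,000 + 26,300×1287.4/100,000
= 20.14 + 23.57 + 135.18 + 163.71 + 338.59 = 681.18.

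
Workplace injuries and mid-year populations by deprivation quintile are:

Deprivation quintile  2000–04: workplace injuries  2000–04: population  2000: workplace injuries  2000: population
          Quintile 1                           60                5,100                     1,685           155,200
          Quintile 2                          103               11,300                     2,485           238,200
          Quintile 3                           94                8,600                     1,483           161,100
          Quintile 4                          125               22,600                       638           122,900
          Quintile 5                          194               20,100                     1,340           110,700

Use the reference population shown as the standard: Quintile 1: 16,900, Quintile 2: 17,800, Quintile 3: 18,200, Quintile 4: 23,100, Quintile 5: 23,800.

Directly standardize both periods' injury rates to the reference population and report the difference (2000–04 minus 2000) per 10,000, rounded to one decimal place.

-2.7

Deprivation-specific rates per 10,000 for 2000–04: 117.65, 91.15, 109.30, 55.31, 96.52.
For 2000: 108.57, 104.32, 92.05, 51.91, 121.05.
Standard total = 99,800; weights = 0.1693, 0.1784, 0.1824, 0.2315, 0.2385.
2000–04: 0.1693×117.65 + 0.1784×91.15 + 0.1824×109.30 + 0.2315×55.31 + 0.2385×96.52 = 91.9317 per 10,000.
2000: 0.1693×108.57 + 0.1784×104.32 + 0.1824×92.05 + 0.2315×51.91 + 0.2385×121.05 = 94.6623 per 10,000.
Difference = 91.9317 − 94.6623 = -2.7306.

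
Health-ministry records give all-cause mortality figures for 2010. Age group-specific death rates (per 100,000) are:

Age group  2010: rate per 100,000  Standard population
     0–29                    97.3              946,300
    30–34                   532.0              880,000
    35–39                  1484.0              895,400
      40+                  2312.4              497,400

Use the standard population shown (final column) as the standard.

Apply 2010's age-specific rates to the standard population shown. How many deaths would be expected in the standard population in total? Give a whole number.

30392

Expected deaths = Σ (standard pop × age-specific rate ÷ 100,000)
= 946,300×97.3/100,000 + 880,000×532.0/100,000 + 895,400×1484.0/100,000 + 497,400×2312.4/100,000
= 920.75 + 4681.60 + 13287.74 + 11501.88 = 30391.96.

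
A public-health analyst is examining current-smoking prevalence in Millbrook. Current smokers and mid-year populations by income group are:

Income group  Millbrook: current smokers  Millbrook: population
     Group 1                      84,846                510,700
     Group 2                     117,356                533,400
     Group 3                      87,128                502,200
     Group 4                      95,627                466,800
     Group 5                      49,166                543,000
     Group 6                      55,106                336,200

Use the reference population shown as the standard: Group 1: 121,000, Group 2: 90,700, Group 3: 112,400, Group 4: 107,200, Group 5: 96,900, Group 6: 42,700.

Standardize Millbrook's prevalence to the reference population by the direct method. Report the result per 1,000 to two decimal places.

170.42

Income-specific rates per 1,000 for Millbrook: 166.137, 220.015, 173.493, 204.856, 90.545, 163.908.
Standard total = 570,900; weights = 0.2119, 0.1589, 0.1969, 0.1878, 0.1697, 0.0748.
Standardized rate: 0.2119×166.137 + 0.1589×220.015 + 0.1969×173.493 + 0.1878×204.856 + 0.1697×90.545 + 0.0748×163.908 = 170.4183 per 1,000.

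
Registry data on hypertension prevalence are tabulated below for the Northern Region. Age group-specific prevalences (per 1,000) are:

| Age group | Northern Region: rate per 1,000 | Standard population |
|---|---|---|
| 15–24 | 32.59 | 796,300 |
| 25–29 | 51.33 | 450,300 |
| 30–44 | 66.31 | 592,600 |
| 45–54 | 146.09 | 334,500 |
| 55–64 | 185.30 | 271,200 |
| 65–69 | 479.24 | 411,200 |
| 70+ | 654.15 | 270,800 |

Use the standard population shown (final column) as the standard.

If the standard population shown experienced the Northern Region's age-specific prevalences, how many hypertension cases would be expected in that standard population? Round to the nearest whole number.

561688

Expected hypertension cases = Σ (standard pop × age-specific rate ÷ 1,000)
= 796,300×32.59/1,000 + 450,300×51.33/1,000 + 592,600×66.31/1,000 + 334,500×146.09/1,000 + 271,200×185.30/1,000 + 411,200×479.24/1,000 + 270,800×654.15/1,000
= 25951.42 + 23113.90 + 39295.31 + 48867.11 + 50253.36 + 197063.49 + 177143.82 = 561688.40.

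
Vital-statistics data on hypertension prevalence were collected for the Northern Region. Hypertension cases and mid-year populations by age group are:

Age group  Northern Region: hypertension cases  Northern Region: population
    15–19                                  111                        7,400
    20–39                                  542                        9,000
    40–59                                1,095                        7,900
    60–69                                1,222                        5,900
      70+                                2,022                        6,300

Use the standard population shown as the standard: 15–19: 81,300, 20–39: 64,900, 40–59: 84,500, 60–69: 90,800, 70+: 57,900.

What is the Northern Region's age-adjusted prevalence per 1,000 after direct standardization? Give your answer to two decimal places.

Age-specific rates per 1,000 for the Northern Region: 15.000, 60.222, 138.608, 207.119, 320.952.
Standard total = 379,400; weights = 0.2143, 0.1711, 0.2227, 0.2393, 0.1526.
Standardized rate: 0.2143×15.000 + 0.1711×60.222 + 0.2227×138.608 + 0.2393×207.119 + 0.1526×320.952 = 142.9356 per 1,000.

142.94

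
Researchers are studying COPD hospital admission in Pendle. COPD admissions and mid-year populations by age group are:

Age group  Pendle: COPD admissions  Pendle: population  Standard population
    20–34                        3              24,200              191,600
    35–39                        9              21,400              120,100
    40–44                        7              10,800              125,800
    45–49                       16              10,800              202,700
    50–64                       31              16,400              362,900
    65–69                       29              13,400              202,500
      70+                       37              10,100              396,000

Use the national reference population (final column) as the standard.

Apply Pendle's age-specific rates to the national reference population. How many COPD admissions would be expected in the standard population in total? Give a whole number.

Age-specific rates per 10,000 for Pendle: 1.24, 4.21, 6.48, 14.81, 18.90, 21.64, 36.63.
Expected COPD admissions = Σ (standard pop × age-specific rate ÷ 10,000)
= 191,600×1.24/10,000 + 120,100×4.21/10,000 + 125,800×6.48/10,000 + 202,700×14.81/10,000 + 362,900×18.90/10,000 + 202,500×21.64/10,000 + 396,000×36.63/10,000
= 23.75 + 50.51 + 81.54 + 300.30 + 685.97 + 438.25 + 1450.69 = 3031.00.

3031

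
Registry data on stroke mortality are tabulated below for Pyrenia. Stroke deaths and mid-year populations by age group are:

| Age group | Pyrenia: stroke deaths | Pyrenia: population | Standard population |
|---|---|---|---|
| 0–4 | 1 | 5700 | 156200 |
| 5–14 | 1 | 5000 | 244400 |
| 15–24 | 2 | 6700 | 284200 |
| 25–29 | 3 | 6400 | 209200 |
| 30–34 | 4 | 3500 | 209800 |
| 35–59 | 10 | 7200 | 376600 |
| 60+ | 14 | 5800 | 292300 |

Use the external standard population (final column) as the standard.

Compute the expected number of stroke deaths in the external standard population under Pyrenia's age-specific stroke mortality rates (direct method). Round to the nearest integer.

1728

Age-specific rates per 100000 for Pyrenia: 17.54, 20.00, 29.85, 46.88, 114.29, 138.89, 241.38.
Expected stroke deaths = Σ (standard pop × age-specific rate ÷ 100000)
= 156200×17.54/100000 + 244400×20.00/100000 + 284200×29.85/100000 + 209200×46.88/100000 + 209800×114.29/100000 + 376600×138.89/100000 + 292300×241.38/100000
= 27.40 + 48.88 + 84.84 + 98.06 + 239.77 + 523.06 + 705.55 = 1727.56.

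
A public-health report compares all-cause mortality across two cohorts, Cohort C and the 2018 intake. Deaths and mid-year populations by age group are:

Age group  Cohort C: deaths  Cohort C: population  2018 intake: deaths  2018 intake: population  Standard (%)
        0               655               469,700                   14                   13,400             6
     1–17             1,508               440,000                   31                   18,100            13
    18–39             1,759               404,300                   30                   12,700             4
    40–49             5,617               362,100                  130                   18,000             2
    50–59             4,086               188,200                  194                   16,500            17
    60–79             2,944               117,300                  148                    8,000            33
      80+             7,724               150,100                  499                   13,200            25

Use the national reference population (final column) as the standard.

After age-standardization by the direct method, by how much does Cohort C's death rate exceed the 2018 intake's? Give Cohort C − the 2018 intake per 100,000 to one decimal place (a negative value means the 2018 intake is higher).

Age-specific rates per 100,000 for Cohort C: 139.45, 342.73, 435.07, 1551.23, 2171.09, 2509.80, 5145.90.
For the 2018 intake: 104.48, 171.27, 236.22, 722.22, 1175.76, 1850.00, 3780.30.
Standard weights: 0.06, 0.13, 0.04, 0.02, 0.17, 0.33, 0.25.
Cohort C: 0.0600×139.45 + 0.1300×342.73 + 0.0400×435.07 + 0.0200×1551.23 + 0.1700×2171.09 + 0.3300×2509.80 + 0.2500×5145.90 = 2585.1461 per 100,000.
The 2018 intake: 0.0600×104.48 + 0.1300×171.27 + 0.0400×236.22 + 0.0200×722.22 + 0.1700×1175.76 + 0.3300×1850.00 + 0.2500×3780.30 = 1807.8817 per 100,000.
Difference = 2585.1461 − 1807.8817 = 777.2645.

777.3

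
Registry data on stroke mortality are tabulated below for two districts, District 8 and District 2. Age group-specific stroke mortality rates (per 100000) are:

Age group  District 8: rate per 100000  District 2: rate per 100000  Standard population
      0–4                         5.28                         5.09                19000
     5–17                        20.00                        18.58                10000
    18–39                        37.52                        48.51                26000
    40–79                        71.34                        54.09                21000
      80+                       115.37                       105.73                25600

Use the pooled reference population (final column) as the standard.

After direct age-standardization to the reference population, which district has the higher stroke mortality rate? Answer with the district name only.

Standard total = 101600; weights = 0.1870, 0.0984, 0.2559, 0.2067, 0.2520.
District 8: 0.1870×5.28 + 0.0984×20.00 + 0.2559×37.52 + 0.2067×71.34 + 0.2520×115.37 = 56.3726 per 100000.
District 2: 0.1870×5.09 + 0.0984×18.58 + 0.2559×48.51 + 0.2067×54.09 + 0.2520×105.73 = 53.0152 per 100000.

District 8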